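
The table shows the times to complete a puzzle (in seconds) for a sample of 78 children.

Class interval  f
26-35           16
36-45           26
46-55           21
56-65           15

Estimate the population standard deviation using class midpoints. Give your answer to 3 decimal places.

Midpoints: 30.5, 40.5, 50.5, 60.5
n = 78, Σfm = 3509, mean = 44.9872
Σfm² = 165989.5
Σf(m − x̄)² = Σfm² − (Σfm)²/n = 165989.5 − 3509²/78 = 8129.4872
Population variance = 8129.4872 / 78 = 104.2242
Standard deviation = √104.2242 = 10.2090

10.209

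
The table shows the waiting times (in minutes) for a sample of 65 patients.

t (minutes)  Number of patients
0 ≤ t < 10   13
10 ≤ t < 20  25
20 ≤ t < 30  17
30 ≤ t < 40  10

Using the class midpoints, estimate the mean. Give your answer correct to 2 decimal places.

18.69

Midpoints: 5, 15, 25, 35
Σfm = 13×5 + 25×15 + 17×25 + 10×35 = 1215
n = Σf = 65
Mean = 1215 / 65 = 18.6923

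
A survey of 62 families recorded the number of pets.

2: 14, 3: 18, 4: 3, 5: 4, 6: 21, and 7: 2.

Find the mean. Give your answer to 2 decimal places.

4.10

Values: 2, 3, 4, 5, 6, 7
Σfx = 14×2 + 18×3 + 3×4 + 4×5 + 21×6 + 2×7 = 254
n = Σf = 62
Mean = 254 / 62 = 4.0968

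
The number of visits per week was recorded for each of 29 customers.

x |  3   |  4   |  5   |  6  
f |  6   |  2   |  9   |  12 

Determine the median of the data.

Cumulative frequencies: 6, 8, 17, 29
n = 29, so the median is the value in position (n+1)/2 = 15.
Position 15 falls at value 5.

5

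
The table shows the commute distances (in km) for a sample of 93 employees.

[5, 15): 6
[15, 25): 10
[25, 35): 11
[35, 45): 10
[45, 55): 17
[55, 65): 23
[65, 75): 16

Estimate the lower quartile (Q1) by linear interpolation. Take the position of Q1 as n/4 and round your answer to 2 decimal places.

Cumulative frequencies: 6, 16, 27, 37, 54, 77, 93
n = 93; position = n/4 = 23.25.
This falls in the class [25, 35): L = 25, F = 16, f = 11, h = 10.
Lower quartile ≈ 25 + ((23.25 − 16) / 11) × 10 = 31.5909

31.59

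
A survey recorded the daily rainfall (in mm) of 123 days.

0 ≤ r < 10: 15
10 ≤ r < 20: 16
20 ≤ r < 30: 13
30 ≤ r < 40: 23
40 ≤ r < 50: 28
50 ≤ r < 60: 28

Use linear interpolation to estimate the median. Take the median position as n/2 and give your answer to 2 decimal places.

37.61

Cumulative frequencies: 15, 31, 44, 67, 95, 123
n = 123; position = n/2 = 61.5.
This falls in the class 30 ≤ r < 40: L = 30, F = 44, f = 23, h = 10.
Median ≈ 30 + ((61.5 − 44) / 23) × 10 = 37.6087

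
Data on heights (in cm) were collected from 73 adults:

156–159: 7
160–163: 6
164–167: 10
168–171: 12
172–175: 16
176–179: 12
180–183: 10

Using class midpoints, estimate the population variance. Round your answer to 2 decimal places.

52.82

Midpoints: 157.5, 161.5, 165.5, 169.5, 173.5, 177.5, 181.5
n = 73, Σfm = 12481.5, mean = 170.9795
Σfm² = 2137936.25
Σf(m − x̄)² = Σfm² − (Σfm)²/n = 2137936.25 − 12481.5²/73 = 3856.2192
Population variance = 3856.2192 / 73 = 52.8249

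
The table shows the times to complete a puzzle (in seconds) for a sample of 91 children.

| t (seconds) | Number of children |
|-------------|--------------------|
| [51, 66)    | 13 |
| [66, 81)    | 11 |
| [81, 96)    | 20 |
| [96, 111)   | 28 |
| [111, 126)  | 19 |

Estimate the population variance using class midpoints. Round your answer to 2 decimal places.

390.06

Midpoints: 58.5, 73.5, 88.5, 103.5, 118.5
n = 91, Σfm = 8488.5, mean = 93.2802
Σfm² = 827304.75
Σf(m − x̄)² = Σfm² − (Σfm)²/n = 827304.75 − 8488.5²/91 = 35495.6044
Population variance = 35495.6044 / 91 = 390.0616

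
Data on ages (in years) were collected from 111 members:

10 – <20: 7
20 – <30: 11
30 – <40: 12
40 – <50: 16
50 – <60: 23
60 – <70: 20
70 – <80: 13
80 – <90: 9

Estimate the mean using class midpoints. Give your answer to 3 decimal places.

Midpoints: 15, 25, 35, 45, 55, 65, 75, 85
Σfm = 7×15 + 11×25 + 12×35 + 16×45 + 23×55 + 20×65 + 13×75 + 9×85 = 5825
n = Σf = 111
Mean = 5825 / 111 = 52.4775

52.477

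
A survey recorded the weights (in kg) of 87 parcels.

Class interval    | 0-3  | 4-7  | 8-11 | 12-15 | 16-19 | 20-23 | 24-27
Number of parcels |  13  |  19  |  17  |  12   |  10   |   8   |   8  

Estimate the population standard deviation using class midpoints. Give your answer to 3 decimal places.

7.449

Midpoints: 1.5, 5.5, 9.5, 13.5, 17.5, 21.5, 25.5
n = 87, Σfm = 998.5, mean = 11.4770
Σfm² = 16287.75
Σf(m − x̄)² = Σfm² − (Σfm)²/n = 16287.75 − 998.5²/87 = 4827.9540
Population variance = 4827.9540 / 87 = 55.4937
Standard deviation = √55.4937 = 7.4494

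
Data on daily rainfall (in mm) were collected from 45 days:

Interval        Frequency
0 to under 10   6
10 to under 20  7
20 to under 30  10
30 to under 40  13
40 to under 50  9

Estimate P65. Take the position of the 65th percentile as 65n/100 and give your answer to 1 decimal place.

Cumulative frequencies: 6, 13, 23, 36, 45
n = 45; position = 65n/100 = 29.25.
This falls in the class 30 to under 40: L = 30, F = 23, f = 13, h = 10.
65th percentile ≈ 30 + ((29.25 − 23) / 13) × 10 = 34.8077

34.8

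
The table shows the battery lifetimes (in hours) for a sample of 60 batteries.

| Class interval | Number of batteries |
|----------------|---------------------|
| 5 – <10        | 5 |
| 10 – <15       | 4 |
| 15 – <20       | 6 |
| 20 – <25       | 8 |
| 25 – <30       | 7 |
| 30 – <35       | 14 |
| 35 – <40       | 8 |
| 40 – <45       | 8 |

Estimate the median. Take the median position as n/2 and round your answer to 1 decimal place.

Cumulative frequencies: 5, 9, 15, 23, 30, 44, 52, 60
n = 60; position = n/2 = 30.
This falls in the class 25 – <30: L = 25, F = 23, f = 7, h = 5.
Median ≈ 25 + ((30 − 23) / 7) × 5 = 30.0000

30.0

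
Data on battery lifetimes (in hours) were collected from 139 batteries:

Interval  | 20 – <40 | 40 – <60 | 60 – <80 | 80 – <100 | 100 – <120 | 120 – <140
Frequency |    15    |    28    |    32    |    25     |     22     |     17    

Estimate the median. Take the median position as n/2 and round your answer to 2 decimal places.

Cumulative frequencies: 15, 43, 75, 100, 122, 139
n = 139; position = n/2 = 69.5.
This falls in the class 60 – <80: L = 60, F = 43, f = 32, h = 20.
Median ≈ 60 + ((69.5 − 43) / 32) × 20 = 76.5625

76.56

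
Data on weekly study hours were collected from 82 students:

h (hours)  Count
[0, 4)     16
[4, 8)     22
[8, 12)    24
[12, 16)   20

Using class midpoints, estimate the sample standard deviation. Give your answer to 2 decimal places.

4.26

Midpoints: 2, 6, 10, 14
n = 82, Σfm = 684, mean = 8.3415
Σfm² = 7176
Σf(m − x̄)² = Σfm² − (Σfm)²/n = 7176 − 684²/82 = 1470.4390
Sample variance = 1470.4390 / 81 = 18.1536
Standard deviation = √18.1536 = 4.2607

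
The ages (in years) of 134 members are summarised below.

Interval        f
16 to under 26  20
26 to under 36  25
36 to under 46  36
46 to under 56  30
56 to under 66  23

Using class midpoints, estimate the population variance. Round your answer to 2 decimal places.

168.73

Midpoints: 21, 31, 41, 51, 61
n = 134, Σfm = 5604, mean = 41.8209
Σfm² = 256974
Σf(m − x̄)² = Σfm² − (Σfm)²/n = 256974 − 5604²/134 = 22609.7015
Population variance = 22609.7015 / 134 = 168.7291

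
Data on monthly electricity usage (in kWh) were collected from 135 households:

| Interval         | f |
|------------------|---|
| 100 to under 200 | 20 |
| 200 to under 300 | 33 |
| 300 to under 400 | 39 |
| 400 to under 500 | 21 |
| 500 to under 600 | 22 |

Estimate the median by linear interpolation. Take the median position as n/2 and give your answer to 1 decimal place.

Cumulative frequencies: 20, 53, 92, 113, 135
n = 135; position = n/2 = 67.5.
This falls in the class 300 to under 400: L = 300, F = 53, f = 39, h = 100.
Median ≈ 300 + ((67.5 − 53) / 39) × 100 = 337.1795

337.2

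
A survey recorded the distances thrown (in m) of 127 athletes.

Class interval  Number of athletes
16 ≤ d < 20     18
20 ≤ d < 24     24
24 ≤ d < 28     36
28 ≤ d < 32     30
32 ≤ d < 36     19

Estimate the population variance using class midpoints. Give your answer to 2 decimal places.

25.39

Midpoints: 18, 22, 26, 30, 34
n = 127, Σfm = 3334, mean = 26.2520
Σfm² = 90748
Σf(m − x̄)² = Σfm² − (Σfm)²/n = 90748 − 3334²/127 = 3223.9370
Population variance = 3223.9370 / 127 = 25.3853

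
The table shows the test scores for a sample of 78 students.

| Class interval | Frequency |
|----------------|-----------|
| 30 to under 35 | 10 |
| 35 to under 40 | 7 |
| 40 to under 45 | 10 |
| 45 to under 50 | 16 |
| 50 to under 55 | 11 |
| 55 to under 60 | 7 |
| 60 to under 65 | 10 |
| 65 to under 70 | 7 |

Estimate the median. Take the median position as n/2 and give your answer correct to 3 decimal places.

Cumulative frequencies: 10, 17, 27, 43, 54, 61, 71, 78
n = 78; position = n/2 = 39.
This falls in the class 45 to under 50: L = 45, F = 27, f = 16, h = 5.
Median ≈ 45 + ((39 − 27) / 16) × 5 = 48.7500

48.750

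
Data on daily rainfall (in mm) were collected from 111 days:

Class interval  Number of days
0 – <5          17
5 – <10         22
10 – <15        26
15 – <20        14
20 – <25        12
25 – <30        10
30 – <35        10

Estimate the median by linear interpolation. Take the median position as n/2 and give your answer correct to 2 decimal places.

13.17

Cumulative frequencies: 17, 39, 65, 79, 91, 101, 111
n = 111; position = n/2 = 55.5.
This falls in the class 10 – <15: L = 10, F = 39, f = 26, h = 5.
Median ≈ 10 + ((55.5 − 39) / 26) × 5 = 13.1731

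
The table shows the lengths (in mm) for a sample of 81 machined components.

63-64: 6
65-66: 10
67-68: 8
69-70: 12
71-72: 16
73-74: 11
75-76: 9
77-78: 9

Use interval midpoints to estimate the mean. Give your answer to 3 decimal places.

70.858

Midpoints: 63.5, 65.5, 67.5, 69.5, 71.5, 73.5, 75.5, 77.5
Σfm = 6×63.5 + 10×65.5 + 8×67.5 + 12×69.5 + 16×71.5 + 11×73.5 + 9×75.5 + 9×77.5 = 5739.5
n = Σf = 81
Mean = 5739.5 / 81 = 70.8580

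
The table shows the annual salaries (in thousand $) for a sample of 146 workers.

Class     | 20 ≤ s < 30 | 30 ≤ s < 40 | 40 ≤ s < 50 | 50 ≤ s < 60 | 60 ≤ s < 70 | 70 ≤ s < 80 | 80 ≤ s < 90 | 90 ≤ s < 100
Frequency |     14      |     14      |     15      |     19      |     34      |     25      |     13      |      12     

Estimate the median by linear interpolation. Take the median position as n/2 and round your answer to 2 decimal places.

63.24

Cumulative frequencies: 14, 28, 43, 62, 96, 121, 134, 146
n = 146; position = n/2 = 73.
This falls in the class 60 ≤ s < 70: L = 60, F = 62, f = 34, h = 10.
Median ≈ 60 + ((73 − 62) / 34) × 10 = 63.2353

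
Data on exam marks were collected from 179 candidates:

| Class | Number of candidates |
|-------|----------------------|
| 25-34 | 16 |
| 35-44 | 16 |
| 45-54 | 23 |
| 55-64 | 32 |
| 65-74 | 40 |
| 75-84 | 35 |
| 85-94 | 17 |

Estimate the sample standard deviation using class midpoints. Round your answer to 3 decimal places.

17.501

Midpoints: 29.5, 39.5, 49.5, 59.5, 69.5, 79.5, 89.5
n = 179, Σfm = 11230.5, mean = 62.7402
Σfm² = 759124.75
Σf(m − x̄)² = Σfm² − (Σfm)²/n = 759124.75 − 11230.5²/179 = 54520.6704
Sample variance = 54520.6704 / 178 = 306.2959
Standard deviation = √306.2959 = 17.5013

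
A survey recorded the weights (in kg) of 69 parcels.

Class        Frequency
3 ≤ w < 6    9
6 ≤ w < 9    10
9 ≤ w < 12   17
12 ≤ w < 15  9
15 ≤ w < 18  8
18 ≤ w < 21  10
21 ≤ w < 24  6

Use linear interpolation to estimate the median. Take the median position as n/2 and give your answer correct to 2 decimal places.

Cumulative frequencies: 9, 19, 36, 45, 53, 63, 69
n = 69; position = n/2 = 34.5.
This falls in the class 9 ≤ w < 12: L = 9, F = 19, f = 17, h = 3.
Median ≈ 9 + ((34.5 − 19) / 17) × 3 = 11.7353

11.74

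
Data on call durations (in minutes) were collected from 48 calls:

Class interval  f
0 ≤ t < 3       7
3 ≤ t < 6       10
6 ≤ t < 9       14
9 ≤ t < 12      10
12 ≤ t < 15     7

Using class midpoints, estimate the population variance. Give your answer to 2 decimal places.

Midpoints: 1.5, 4.5, 7.5, 10.5, 13.5
n = 48, Σfm = 360, mean = 7.5000
Σfm² = 3384
Σf(m − x̄)² = Σfm² − (Σfm)²/n = 3384 − 360²/48 = 684.0000
Population variance = 684.0000 / 48 = 14.2500

14.25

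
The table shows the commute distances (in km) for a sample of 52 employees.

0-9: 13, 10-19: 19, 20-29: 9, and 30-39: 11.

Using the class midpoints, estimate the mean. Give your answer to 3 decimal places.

Midpoints: 4.5, 14.5, 24.5, 34.5
Σfm = 13×4.5 + 19×14.5 + 9×24.5 + 11×34.5 = 934
n = Σf = 52
Mean = 934 / 52 = 17.9615

17.962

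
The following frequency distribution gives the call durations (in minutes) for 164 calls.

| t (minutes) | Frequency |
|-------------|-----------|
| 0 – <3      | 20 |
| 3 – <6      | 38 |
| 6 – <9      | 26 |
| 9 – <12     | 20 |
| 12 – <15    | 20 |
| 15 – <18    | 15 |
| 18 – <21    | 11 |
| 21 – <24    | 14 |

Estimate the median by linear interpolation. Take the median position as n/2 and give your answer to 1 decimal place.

8.8

Cumulative frequencies: 20, 58, 84, 104, 124, 139, 150, 164
n = 164; position = n/2 = 82.
This falls in the class 6 – <9: L = 6, F = 58, f = 26, h = 3.
Median ≈ 6 + ((82 − 58) / 26) × 3 = 8.7692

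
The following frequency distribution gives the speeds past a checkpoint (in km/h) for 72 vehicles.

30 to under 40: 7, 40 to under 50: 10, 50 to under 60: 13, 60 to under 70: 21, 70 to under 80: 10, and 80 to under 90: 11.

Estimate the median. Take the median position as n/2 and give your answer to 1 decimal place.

62.9

Cumulative frequencies: 7, 17, 30, 51, 61, 72
n = 72; position = n/2 = 36.
This falls in the class 60 to under 70: L = 60, F = 30, f = 21, h = 10.
Median ≈ 60 + ((36 − 30) / 21) × 10 = 62.8571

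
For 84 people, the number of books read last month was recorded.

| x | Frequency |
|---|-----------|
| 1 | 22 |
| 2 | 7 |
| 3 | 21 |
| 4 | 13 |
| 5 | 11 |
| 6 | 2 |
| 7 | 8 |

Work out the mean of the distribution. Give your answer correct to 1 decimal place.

Values: 1, 2, 3, 4, 5, 6, 7
Σfx = 22×1 + 7×2 + 21×3 + 13×4 + 11×5 + 2×6 + 8×7 = 274
n = Σf = 84
Mean = 274 / 84 = 3.2619

3.3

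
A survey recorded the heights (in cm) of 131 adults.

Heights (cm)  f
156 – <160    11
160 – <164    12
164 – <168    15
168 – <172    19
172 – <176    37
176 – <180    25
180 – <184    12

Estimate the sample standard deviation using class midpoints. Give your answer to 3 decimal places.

6.903

Midpoints: 158, 162, 166, 170, 174, 178, 182
n = 131, Σfm = 22474, mean = 171.5573
Σfm² = 3861772
Σf(m − x̄)² = Σfm² − (Σfm)²/n = 3861772 − 22474²/131 = 6194.3206
Sample variance = 6194.3206 / 130 = 47.6486
Standard deviation = √47.6486 = 6.9028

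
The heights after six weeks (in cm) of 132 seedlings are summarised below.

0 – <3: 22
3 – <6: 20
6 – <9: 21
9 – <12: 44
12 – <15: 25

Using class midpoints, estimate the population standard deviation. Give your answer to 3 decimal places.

4.089

Midpoints: 1.5, 4.5, 7.5, 10.5, 13.5
n = 132, Σfm = 1080, mean = 8.1818
Σfm² = 11043
Σf(m − x̄)² = Σfm² − (Σfm)²/n = 11043 − 1080²/132 = 2206.6364
Population variance = 2206.6364 / 132 = 16.7169
Standard deviation = √16.7169 = 4.0886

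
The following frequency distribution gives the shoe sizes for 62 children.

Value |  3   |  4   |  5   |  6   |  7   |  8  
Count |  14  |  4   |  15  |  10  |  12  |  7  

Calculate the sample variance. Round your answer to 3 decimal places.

2.827

Values: 3, 4, 5, 6, 7, 8
n = 62, Σfx = 333, mean = 5.3710
Σfx² = 1961
Σf(x − x̄)² = Σfx² − (Σfx)²/n = 1961 − 333²/62 = 172.4677
Sample variance = 172.4677 / 61 = 2.8273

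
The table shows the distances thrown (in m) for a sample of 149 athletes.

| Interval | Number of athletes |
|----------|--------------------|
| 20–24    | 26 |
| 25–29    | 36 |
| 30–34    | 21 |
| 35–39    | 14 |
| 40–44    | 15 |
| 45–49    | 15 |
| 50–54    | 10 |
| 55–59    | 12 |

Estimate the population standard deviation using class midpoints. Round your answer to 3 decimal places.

11.147

Midpoints: 22, 27, 32, 37, 42, 47, 52, 57
n = 149, Σfm = 5273, mean = 35.3893
Σfm² = 205121
Σf(m − x̄)² = Σfm² − (Σfm)²/n = 205121 − 5273²/149 = 18513.4228
Population variance = 18513.4228 / 149 = 124.2512
Standard deviation = √124.2512 = 11.1468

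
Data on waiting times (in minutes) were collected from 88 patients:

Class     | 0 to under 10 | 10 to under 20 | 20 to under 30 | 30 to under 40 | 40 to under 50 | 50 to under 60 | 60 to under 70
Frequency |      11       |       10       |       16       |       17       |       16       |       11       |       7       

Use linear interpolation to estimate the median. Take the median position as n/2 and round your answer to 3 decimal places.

Cumulative frequencies: 11, 21, 37, 54, 70, 81, 88
n = 88; position = n/2 = 44.
This falls in the class 30 to under 40: L = 30, F = 37, f = 17, h = 10.
Median ≈ 30 + ((44 − 37) / 17) × 10 = 34.1176

34.118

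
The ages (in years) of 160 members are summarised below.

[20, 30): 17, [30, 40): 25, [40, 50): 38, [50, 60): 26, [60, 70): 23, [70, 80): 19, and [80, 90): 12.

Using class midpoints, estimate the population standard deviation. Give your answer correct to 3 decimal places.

17.446

Midpoints: 25, 35, 45, 55, 65, 75, 85
n = 160, Σfm = 8380, mean = 52.3750
Σfm² = 487600
Σf(m − x̄)² = Σfm² − (Σfm)²/n = 487600 − 8380²/160 = 48697.5000
Population variance = 48697.5000 / 160 = 304.3594
Standard deviation = √304.3594 = 17.4459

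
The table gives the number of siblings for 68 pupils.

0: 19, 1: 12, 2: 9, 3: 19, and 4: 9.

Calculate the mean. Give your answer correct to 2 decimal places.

1.81

Values: 0, 1, 2, 3, 4
Σfx = 19×0 + 12×1 + 9×2 + 19×3 + 9×4 = 123
n = Σf = 68
Mean = 123 / 68 = 1.8088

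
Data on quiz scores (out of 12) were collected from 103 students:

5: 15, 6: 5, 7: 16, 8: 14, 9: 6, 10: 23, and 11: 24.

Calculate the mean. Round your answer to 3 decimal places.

Values: 5, 6, 7, 8, 9, 10, 11
Σfx = 15×5 + 5×6 + 16×7 + 14×8 + 6×9 + 23×10 + 24×11 = 877
n = Σf = 103
Mean = 877 / 103 = 8.5146

8.515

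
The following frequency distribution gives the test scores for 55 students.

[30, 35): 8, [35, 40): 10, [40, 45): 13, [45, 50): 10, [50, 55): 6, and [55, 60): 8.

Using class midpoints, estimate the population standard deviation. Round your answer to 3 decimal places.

Midpoints: 32.5, 37.5, 42.5, 47.5, 52.5, 57.5
n = 55, Σfm = 2437.5, mean = 44.3182
Σfm² = 111543.75
Σf(m − x̄)² = Σfm² − (Σfm)²/n = 111543.75 − 2437.5²/55 = 3518.1818
Population variance = 3518.1818 / 55 = 63.9669
Standard deviation = √63.9669 = 7.9979

7.998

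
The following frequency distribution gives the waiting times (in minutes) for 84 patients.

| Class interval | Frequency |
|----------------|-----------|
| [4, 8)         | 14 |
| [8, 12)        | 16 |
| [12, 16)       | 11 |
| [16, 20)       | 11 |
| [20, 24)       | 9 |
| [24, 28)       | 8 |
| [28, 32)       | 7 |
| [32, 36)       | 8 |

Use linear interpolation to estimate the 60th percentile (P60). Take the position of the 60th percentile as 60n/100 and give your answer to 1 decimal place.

Cumulative frequencies: 14, 30, 41, 52, 61, 69, 76, 84
n = 84; position = 60n/100 = 50.4.
This falls in the class [16, 20): L = 16, F = 41, f = 11, h = 4.
60th percentile ≈ 16 + ((50.4 − 41) / 11) × 4 = 19.4182

19.4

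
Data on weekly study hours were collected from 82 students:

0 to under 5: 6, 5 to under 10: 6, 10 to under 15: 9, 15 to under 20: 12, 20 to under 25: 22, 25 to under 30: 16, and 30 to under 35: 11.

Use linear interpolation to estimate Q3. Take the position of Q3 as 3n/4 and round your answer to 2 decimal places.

Cumulative frequencies: 6, 12, 21, 33, 55, 71, 82
n = 82; position = 3n/4 = 61.5.
This falls in the class 25 to under 30: L = 25, F = 55, f = 16, h = 5.
Upper quartile ≈ 25 + ((61.5 − 55) / 16) × 5 = 27.0312

27.03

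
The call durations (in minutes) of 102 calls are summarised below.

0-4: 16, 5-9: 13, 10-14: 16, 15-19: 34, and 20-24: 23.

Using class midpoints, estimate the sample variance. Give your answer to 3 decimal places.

47.275

Midpoints: 2, 7, 12, 17, 22
n = 102, Σfm = 1399, mean = 13.7157
Σfm² = 23963
Σf(m − x̄)² = Σfm² − (Σfm)²/n = 23963 − 1399²/102 = 4774.7549
Sample variance = 4774.7549 / 101 = 47.2748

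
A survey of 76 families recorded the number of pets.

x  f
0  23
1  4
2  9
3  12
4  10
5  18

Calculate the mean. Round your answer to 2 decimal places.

2.47

Values: 0, 1, 2, 3, 4, 5
Σfx = 23×0 + 4×1 + 9×2 + 12×3 + 10×4 + 18×5 = 188
n = Σf = 76
Mean = 188 / 76 = 2.4737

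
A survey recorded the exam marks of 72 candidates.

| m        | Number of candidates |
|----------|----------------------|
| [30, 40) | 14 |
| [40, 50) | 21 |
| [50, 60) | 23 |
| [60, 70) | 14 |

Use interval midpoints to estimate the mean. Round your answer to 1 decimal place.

50.1

Midpoints: 35, 45, 55, 65
Σfm = 14×35 + 21×45 + 23×55 + 14×65 = 3610
n = Σf = 72
Mean = 3610 / 72 = 50.1389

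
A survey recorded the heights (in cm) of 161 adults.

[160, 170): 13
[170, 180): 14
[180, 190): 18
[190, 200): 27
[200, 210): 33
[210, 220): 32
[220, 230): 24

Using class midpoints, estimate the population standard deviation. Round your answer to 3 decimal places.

18.044

Midpoints: 165, 175, 185, 195, 205, 215, 225
n = 161, Σfm = 32235, mean = 200.2174
Σfm² = 6506425
Σf(m − x̄)² = Σfm² − (Σfm)²/n = 6506425 − 32235²/161 = 52417.3913
Population variance = 52417.3913 / 161 = 325.5739
Standard deviation = √325.5739 = 18.0437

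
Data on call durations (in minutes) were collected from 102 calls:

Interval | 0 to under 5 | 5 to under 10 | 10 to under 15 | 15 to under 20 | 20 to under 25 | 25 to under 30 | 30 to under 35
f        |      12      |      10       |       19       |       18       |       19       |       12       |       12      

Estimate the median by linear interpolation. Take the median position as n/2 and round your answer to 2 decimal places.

Cumulative frequencies: 12, 22, 41, 59, 78, 90, 102
n = 102; position = n/2 = 51.
This falls in the class 15 to under 20: L = 15, F = 41, f = 18, h = 5.
Median ≈ 15 + ((51 − 41) / 18) × 5 = 17.7778

17.78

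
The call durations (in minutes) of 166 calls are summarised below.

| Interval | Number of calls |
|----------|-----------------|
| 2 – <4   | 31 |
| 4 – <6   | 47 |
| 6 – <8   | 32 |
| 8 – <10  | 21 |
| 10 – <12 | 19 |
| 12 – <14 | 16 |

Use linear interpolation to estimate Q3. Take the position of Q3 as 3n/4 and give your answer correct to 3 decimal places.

9.381

Cumulative frequencies: 31, 78, 110, 131, 150, 166
n = 166; position = 3n/4 = 124.5.
This falls in the class 8 – <10: L = 8, F = 110, f = 21, h = 2.
Upper quartile ≈ 8 + ((124.5 − 110) / 21) × 2 = 9.3810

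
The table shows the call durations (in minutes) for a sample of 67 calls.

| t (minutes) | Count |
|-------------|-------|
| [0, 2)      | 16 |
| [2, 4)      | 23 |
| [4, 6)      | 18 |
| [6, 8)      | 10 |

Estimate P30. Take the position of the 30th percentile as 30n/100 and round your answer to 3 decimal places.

Cumulative frequencies: 16, 39, 57, 67
n = 67; position = 30n/100 = 20.1.
This falls in the class [2, 4): L = 2, F = 16, f = 23, h = 2.
30th percentile ≈ 2 + ((20.1 − 16) / 23) × 2 = 2.3565

2.357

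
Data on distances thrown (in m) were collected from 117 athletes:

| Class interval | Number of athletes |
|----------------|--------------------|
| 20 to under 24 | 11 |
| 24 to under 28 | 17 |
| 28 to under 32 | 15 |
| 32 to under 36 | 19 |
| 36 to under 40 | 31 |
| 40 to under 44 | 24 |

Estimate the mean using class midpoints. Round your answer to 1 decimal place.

33.9

Midpoints: 22, 26, 30, 34, 38, 42
Σfm = 11×22 + 17×26 + 15×30 + 19×34 + 31×38 + 24×42 = 3966
n = Σf = 117
Mean = 3966 / 117 = 33.8974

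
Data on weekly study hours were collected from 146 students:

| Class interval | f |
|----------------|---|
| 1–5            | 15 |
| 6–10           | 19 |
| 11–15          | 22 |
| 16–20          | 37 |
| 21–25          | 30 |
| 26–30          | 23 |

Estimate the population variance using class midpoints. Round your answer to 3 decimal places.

Midpoints: 3, 8, 13, 18, 23, 28
n = 146, Σfm = 2483, mean = 17.0068
Σfm² = 50959
Σf(m − x̄)² = Σfm² − (Σfm)²/n = 50959 − 2483²/146 = 8730.9932
Population variance = 8730.9932 / 146 = 59.8013

59.801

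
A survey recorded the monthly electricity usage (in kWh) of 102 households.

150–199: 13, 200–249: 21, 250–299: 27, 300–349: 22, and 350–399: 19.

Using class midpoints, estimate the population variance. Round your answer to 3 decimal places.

Midpoints: 174.5, 224.5, 274.5, 324.5, 374.5
n = 102, Σfm = 28649, mean = 280.8725
Σfm² = 8470075.5
Σf(m − x̄)² = Σfm² − (Σfm)²/n = 8470075.5 − 28649²/102 = 423357.8431
Population variance = 423357.8431 / 102 = 4150.5671

4150.567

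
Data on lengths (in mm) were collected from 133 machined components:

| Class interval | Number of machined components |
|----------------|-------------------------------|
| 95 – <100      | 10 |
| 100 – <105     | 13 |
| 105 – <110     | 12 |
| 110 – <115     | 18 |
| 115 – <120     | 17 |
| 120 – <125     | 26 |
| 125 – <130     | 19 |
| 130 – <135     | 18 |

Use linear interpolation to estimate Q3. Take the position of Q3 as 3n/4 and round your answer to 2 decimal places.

125.99

Cumulative frequencies: 10, 23, 35, 53, 70, 96, 115, 133
n = 133; position = 3n/4 = 99.75.
This falls in the class 125 – <130: L = 125, F = 96, f = 19, h = 5.
Upper quartile ≈ 125 + ((99.75 − 96) / 19) × 5 = 125.9868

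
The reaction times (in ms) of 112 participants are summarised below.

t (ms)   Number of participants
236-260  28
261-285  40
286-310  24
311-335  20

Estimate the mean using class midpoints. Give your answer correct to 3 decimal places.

281.036

Midpoints: 248, 273, 298, 323
Σfm = 28×248 + 40×273 + 24×298 + 20×323 = 31476
n = Σf = 112
Mean = 31476 / 112 = 281.0357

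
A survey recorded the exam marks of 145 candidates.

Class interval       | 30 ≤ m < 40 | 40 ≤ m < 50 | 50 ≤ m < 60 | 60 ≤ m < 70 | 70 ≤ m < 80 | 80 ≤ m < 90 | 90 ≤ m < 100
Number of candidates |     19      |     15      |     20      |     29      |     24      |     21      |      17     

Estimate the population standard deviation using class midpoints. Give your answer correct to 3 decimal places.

Midpoints: 35, 45, 55, 65, 75, 85, 95
n = 145, Σfm = 9525, mean = 65.6897
Σfm² = 676825
Σf(m − x̄)² = Σfm² − (Σfm)²/n = 676825 − 9525²/145 = 51131.0345
Population variance = 51131.0345 / 145 = 352.6278
Standard deviation = √352.6278 = 18.7784

18.778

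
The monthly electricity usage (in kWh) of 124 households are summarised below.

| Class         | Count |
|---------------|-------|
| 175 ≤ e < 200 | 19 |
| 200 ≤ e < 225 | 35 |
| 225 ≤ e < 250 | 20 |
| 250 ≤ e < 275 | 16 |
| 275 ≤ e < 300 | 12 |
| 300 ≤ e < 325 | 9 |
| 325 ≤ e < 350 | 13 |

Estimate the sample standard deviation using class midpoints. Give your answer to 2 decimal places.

Midpoints: 187.5, 212.5, 237.5, 262.5, 287.5, 312.5, 337.5
n = 124, Σfm = 30600, mean = 246.7742
Σfm² = 7830625
Σf(m − x̄)² = Σfm² − (Σfm)²/n = 7830625 − 30600²/124 = 279334.6774
Sample variance = 279334.6774 / 123 = 2271.0136
Standard deviation = √2271.0136 = 47.6552

47.66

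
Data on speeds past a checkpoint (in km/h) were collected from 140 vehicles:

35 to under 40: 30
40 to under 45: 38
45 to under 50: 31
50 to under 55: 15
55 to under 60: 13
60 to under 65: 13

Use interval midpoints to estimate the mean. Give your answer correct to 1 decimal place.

46.9

Midpoints: 37.5, 42.5, 47.5, 52.5, 57.5, 62.5
Σfm = 30×37.5 + 38×42.5 + 31×47.5 + 15×52.5 + 13×57.5 + 13×62.5 = 6560
n = Σf = 140
Mean = 6560 / 140 = 46.8571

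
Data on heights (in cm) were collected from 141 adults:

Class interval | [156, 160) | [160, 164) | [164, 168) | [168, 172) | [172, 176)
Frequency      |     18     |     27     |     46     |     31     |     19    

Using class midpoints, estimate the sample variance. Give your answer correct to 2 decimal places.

Midpoints: 158, 162, 166, 170, 174
n = 141, Σfm = 23430, mean = 166.1702
Σfm² = 3896660
Σf(m − x̄)² = Σfm² − (Σfm)²/n = 3896660 − 23430²/141 = 3291.9149
Sample variance = 3291.9149 / 140 = 23.5137

23.51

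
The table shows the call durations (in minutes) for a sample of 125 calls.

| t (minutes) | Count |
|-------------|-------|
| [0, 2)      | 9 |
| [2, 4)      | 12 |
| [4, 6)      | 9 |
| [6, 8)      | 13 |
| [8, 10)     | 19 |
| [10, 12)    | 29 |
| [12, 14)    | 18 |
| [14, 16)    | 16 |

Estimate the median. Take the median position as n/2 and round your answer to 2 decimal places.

Cumulative frequencies: 9, 21, 30, 43, 62, 91, 109, 125
n = 125; position = n/2 = 62.5.
This falls in the class [10, 12): L = 10, F = 62, f = 29, h = 2.
Median ≈ 10 + ((62.5 − 62) / 29) × 2 = 10.0345

10.03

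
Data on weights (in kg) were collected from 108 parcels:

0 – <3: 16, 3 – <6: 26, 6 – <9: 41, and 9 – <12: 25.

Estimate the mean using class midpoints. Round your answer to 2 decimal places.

Midpoints: 1.5, 4.5, 7.5, 10.5
Σfm = 16×1.5 + 26×4.5 + 41×7.5 + 25×10.5 = 711
n = Σf = 108
Mean = 711 / 108 = 6.5833

6.58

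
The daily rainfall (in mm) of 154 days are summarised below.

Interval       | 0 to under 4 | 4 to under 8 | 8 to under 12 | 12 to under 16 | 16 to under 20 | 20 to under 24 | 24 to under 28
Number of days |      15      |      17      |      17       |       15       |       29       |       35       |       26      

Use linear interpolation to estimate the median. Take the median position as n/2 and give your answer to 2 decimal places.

Cumulative frequencies: 15, 32, 49, 64, 93, 128, 154
n = 154; position = n/2 = 77.
This falls in the class 16 to under 20: L = 16, F = 64, f = 29, h = 4.
Median ≈ 16 + ((77 − 64) / 29) × 4 = 17.7931

17.79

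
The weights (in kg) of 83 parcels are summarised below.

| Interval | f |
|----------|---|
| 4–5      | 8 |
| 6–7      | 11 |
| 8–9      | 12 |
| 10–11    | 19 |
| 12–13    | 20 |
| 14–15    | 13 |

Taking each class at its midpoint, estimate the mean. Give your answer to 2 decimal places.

Midpoints: 4.5, 6.5, 8.5, 10.5, 12.5, 14.5
Σfm = 8×4.5 + 11×6.5 + 12×8.5 + 19×10.5 + 20×12.5 + 13×14.5 = 847.5
n = Σf = 83
Mean = 847.5 / 83 = 10.2108

10.21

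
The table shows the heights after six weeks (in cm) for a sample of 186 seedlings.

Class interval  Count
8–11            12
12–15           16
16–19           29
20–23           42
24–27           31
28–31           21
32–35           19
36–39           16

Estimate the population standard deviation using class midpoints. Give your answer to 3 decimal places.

7.718

Midpoints: 9.5, 13.5, 17.5, 21.5, 25.5, 29.5, 33.5, 37.5
n = 186, Σfm = 4387, mean = 23.5860
Σfm² = 114550.5
Σf(m − x̄)² = Σfm² − (Σfm)²/n = 114550.5 − 4387²/186 = 11078.6237
Population variance = 11078.6237 / 186 = 59.5625
Standard deviation = √59.5625 = 7.7177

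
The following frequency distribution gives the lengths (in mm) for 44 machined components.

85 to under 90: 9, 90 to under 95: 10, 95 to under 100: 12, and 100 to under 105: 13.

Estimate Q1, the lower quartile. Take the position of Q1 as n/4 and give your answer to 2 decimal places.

91.00

Cumulative frequencies: 9, 19, 31, 44
n = 44; position = n/4 = 11.
This falls in the class 90 to under 95: L = 90, F = 9, f = 10, h = 5.
Lower quartile ≈ 90 + ((11 − 9) / 10) × 5 = 91.0000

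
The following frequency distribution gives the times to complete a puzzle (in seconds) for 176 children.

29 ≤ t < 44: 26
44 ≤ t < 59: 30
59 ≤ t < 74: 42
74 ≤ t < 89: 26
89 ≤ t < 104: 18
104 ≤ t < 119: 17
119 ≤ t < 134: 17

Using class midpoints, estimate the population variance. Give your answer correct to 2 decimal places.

768.72

Midpoints: 36.5, 51.5, 66.5, 81.5, 96.5, 111.5, 126.5
n = 176, Σfm = 13189, mean = 74.9375
Σfm² = 1123646
Σf(m − x̄)² = Σfm² − (Σfm)²/n = 1123646 − 13189²/176 = 135295.3125
Population variance = 135295.3125 / 176 = 768.7234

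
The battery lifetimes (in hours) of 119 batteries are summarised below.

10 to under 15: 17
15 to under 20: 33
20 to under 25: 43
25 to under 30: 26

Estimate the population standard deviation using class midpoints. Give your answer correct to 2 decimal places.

Midpoints: 12.5, 17.5, 22.5, 27.5
n = 119, Σfm = 2472.5, mean = 20.7773
Σfm² = 54193.75
Σf(m − x̄)² = Σfm² − (Σfm)²/n = 54193.75 − 2472.5²/119 = 2821.8487
Population variance = 2821.8487 / 119 = 23.7130
Standard deviation = √23.7130 = 4.8696

4.87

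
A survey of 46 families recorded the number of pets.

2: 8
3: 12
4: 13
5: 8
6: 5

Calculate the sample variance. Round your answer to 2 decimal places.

1.55

Values: 2, 3, 4, 5, 6
n = 46, Σfx = 174, mean = 3.7826
Σfx² = 728
Σf(x − x̄)² = Σfx² − (Σfx)²/n = 728 − 174²/46 = 69.8261
Sample variance = 69.8261 / 45 = 1.5517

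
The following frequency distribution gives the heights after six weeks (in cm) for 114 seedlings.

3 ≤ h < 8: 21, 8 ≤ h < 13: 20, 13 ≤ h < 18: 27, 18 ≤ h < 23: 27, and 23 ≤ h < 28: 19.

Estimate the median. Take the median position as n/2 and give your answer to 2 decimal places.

15.96

Cumulative frequencies: 21, 41, 68, 95, 114
n = 114; position = n/2 = 57.
This falls in the class 13 ≤ h < 18: L = 13, F = 41, f = 27, h = 5.
Median ≈ 13 + ((57 − 41) / 27) × 5 = 15.9630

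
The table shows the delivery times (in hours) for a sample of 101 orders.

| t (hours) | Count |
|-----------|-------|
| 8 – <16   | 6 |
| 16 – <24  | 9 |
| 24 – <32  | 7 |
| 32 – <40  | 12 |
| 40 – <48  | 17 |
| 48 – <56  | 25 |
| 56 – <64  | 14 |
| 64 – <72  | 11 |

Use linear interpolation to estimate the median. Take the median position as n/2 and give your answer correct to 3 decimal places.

Cumulative frequencies: 6, 15, 22, 34, 51, 76, 90, 101
n = 101; position = n/2 = 50.5.
This falls in the class 40 – <48: L = 40, F = 34, f = 17, h = 8.
Median ≈ 40 + ((50.5 − 34) / 17) × 8 = 47.7647

47.765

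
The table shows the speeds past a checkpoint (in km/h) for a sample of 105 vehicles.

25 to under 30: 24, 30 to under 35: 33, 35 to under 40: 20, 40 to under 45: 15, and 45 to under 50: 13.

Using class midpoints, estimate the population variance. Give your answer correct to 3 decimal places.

43.039

Midpoints: 27.5, 32.5, 37.5, 42.5, 47.5
n = 105, Σfm = 3737.5, mean = 35.5952
Σfm² = 137556.25
Σf(m − x̄)² = Σfm² − (Σfm)²/n = 137556.25 − 3737.5²/105 = 4519.0476
Population variance = 4519.0476 / 105 = 43.0385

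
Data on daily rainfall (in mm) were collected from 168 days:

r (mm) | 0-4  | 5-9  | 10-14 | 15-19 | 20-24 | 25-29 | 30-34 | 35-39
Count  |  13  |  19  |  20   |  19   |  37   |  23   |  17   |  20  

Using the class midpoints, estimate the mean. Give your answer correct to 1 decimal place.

Midpoints: 2, 7, 12, 17, 22, 27, 32, 37
Σfm = 13×2 + 19×7 + 20×12 + 19×17 + 37×22 + 23×27 + 17×32 + 20×37 = 3441
n = Σf = 168
Mean = 3441 / 168 = 20.4821

20.5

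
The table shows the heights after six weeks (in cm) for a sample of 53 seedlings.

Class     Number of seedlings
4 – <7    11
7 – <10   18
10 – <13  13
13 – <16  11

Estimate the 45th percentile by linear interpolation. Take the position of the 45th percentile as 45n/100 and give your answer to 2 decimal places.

9.14

Cumulative frequencies: 11, 29, 42, 53
n = 53; position = 45n/100 = 23.85.
This falls in the class 7 – <10: L = 7, F = 11, f = 18, h = 3.
45th percentile ≈ 7 + ((23.85 − 11) / 18) × 3 = 9.1417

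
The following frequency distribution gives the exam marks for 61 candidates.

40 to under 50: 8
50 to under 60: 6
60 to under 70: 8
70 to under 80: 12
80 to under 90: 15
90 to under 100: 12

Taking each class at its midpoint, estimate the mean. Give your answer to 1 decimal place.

74.2

Midpoints: 45, 55, 65, 75, 85, 95
Σfm = 8×45 + 6×55 + 8×65 + 12×75 + 15×85 + 12×95 = 4525
n = Σf = 61
Mean = 4525 / 61 = 74.1803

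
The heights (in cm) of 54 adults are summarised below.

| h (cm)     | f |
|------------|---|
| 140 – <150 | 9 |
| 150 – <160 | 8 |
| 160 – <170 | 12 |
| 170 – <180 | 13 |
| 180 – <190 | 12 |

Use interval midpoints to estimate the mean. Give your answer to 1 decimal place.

167.0

Midpoints: 145, 155, 165, 175, 185
Σfm = 9×145 + 8×155 + 12×165 + 13×175 + 12×185 = 9020
n = Σf = 54
Mean = 9020 / 54 = 167.0370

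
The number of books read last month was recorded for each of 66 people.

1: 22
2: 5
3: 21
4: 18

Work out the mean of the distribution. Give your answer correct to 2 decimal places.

2.53

Values: 1, 2, 3, 4
Σfx = 22×1 + 5×2 + 21×3 + 18×4 = 167
n = Σf = 66
Mean = 167 / 66 = 2.5303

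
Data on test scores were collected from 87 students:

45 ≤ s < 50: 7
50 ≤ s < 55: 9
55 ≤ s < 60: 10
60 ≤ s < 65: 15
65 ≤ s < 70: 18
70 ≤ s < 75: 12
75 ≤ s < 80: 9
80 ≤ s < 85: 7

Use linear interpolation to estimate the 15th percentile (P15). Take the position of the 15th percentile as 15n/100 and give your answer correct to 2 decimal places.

53.36

Cumulative frequencies: 7, 16, 26, 41, 59, 71, 80, 87
n = 87; position = 15n/100 = 13.05.
This falls in the class 50 ≤ s < 55: L = 50, F = 7, f = 9, h = 5.
15th percentile ≈ 50 + ((13.05 − 7) / 9) × 5 = 53.3611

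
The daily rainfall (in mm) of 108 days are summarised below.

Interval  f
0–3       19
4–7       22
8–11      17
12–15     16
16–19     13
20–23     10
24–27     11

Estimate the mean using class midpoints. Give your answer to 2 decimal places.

11.57

Midpoints: 1.5, 5.5, 9.5, 13.5, 17.5, 21.5, 25.5
Σfm = 19×1.5 + 22×5.5 + 17×9.5 + 16×13.5 + 13×17.5 + 10×21.5 + 11×25.5 = 1250
n = Σf = 108
Mean = 1250 / 108 = 11.5741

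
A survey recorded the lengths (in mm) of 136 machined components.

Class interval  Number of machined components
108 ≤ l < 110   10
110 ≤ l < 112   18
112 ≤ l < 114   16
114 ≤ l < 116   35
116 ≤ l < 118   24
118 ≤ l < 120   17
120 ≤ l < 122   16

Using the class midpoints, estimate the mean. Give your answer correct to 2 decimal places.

Midpoints: 109, 111, 113, 115, 117, 119, 121
Σfm = 10×109 + 18×111 + 16×113 + 35×115 + 24×117 + 17×119 + 16×121 = 15688
n = Σf = 136
Mean = 15688 / 136 = 115.3529

115.35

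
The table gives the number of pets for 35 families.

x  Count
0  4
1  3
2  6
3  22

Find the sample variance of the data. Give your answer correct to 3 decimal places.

Values: 0, 1, 2, 3
n = 35, Σfx = 81, mean = 2.3143
Σfx² = 225
Σf(x − x̄)² = Σfx² − (Σfx)²/n = 225 − 81²/35 = 37.5429
Sample variance = 37.5429 / 34 = 1.1042

1.104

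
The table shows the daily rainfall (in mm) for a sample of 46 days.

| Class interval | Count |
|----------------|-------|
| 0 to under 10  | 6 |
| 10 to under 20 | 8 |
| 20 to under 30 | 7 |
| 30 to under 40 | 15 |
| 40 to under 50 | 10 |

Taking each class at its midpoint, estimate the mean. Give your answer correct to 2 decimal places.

Midpoints: 5, 15, 25, 35, 45
Σfm = 6×5 + 8×15 + 7×25 + 15×35 + 10×45 = 1300
n = Σf = 46
Mean = 1300 / 46 = 28.2609

28.26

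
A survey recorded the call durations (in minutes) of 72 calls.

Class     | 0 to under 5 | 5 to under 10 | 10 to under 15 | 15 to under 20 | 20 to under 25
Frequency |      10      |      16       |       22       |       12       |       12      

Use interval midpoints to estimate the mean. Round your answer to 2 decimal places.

12.50

Midpoints: 2.5, 7.5, 12.5, 17.5, 22.5
Σfm = 10×2.5 + 16×7.5 + 22×12.5 + 12×17.5 + 12×22.5 = 900
n = Σf = 72
Mean = 900 / 72 = 12.5000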